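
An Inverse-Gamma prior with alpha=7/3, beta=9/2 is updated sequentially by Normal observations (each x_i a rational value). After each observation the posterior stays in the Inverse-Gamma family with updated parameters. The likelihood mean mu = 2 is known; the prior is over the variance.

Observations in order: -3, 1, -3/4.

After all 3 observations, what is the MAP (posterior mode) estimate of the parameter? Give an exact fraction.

obs 1: x=-3 → posterior Inverse-Gamma(17/6, 17)
obs 2: x=1 → posterior Inverse-Gamma(10/3, 35/2)
obs 3: x=-3/4 → posterior Inverse-Gamma(23/6, 681/32)

2043/464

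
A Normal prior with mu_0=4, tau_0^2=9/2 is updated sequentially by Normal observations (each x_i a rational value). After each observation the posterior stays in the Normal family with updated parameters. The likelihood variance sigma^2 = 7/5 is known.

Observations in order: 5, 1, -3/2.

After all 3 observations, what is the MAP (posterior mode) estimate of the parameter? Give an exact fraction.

517/298

obs 1: x=5 → posterior Normal(281/59, 63/59)
obs 2: x=1 → posterior Normal(163/52, 63/104)
obs 3: x=-3/2 → posterior Normal(517/298, 63/149)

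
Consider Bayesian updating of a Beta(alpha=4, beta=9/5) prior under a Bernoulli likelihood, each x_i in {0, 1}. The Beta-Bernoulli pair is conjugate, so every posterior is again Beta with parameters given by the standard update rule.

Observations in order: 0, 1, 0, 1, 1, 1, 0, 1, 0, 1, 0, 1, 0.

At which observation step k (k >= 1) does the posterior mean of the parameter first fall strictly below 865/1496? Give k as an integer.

k = 3

obs 1: x=0 → posterior Beta(4, 14/5)
obs 2: x=1 → posterior Beta(5, 14/5)
obs 3: x=0 → posterior Beta(5, 19/5)
obs 4: x=1 → posterior Beta(6, 19/5)
obs 5: x=1 → posterior Beta(7, 19/5)
obs 6: x=1 → posterior Beta(8, 19/5)
obs 7: x=0 → posterior Beta(8, 24/5)
obs 8: x=1 → posterior Beta(9, 24/5)
obs 9: x=0 → posterior Beta(9, 29/5)
obs 10: x=1 → posterior Beta(10, 29/5)
obs 11: x=0 → posterior Beta(10, 34/5)
obs 12: x=1 → posterior Beta(11, 34/5)
obs 13: x=0 → posterior Beta(11, 39/5)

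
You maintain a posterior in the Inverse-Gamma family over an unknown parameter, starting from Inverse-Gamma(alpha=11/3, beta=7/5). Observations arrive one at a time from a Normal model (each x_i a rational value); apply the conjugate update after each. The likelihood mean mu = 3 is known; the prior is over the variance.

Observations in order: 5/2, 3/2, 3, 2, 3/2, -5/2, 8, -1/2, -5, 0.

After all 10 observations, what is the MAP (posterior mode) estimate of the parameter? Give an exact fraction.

obs 1: x=5/2 → posterior Inverse-Gamma(25/6, 61/40)
obs 2: x=3/2 → posterior Inverse-Gamma(14/3, 53/20)
obs 3: x=3 → posterior Inverse-Gamma(31/6, 53/20)
obs 4: x=2 → posterior Inverse-Gamma(17/3, 63/20)
obs 5: x=3/2 → posterior Inverse-Gamma(37/6, 171/40)
obs 6: x=-5/2 → posterior Inverse-Gamma(20/3, 97/5)
obs 7: x=8 → posterior Inverse-Gamma(43/6, 319/10)
obs 8: x=-1/2 → posterior Inverse-Gamma(23/3, 1521/40)
obs 9: x=-5 → posterior Inverse-Gamma(49/6, 2801/40)
obs 10: x=0 → posterior Inverse-Gamma(26/3, 2981/40)

8943/1160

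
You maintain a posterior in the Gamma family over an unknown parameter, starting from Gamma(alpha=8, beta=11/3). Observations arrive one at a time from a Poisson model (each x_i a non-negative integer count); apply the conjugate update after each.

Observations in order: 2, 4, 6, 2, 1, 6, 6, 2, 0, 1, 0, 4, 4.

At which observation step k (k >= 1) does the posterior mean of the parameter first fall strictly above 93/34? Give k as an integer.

obs 1: x=2 → posterior Gamma(10, 14/3)
obs 2: x=4 → posterior Gamma(14, 17/3)
obs 3: x=6 → posterior Gamma(20, 20/3)
obs 4: x=2 → posterior Gamma(22, 23/3)
obs 5: x=1 → posterior Gamma(23, 26/3)
obs 6: x=6 → posterior Gamma(29, 29/3)
obs 7: x=6 → posterior Gamma(35, 32/3)
obs 8: x=2 → posterior Gamma(37, 35/3)
obs 9: x=0 → posterior Gamma(37, 38/3)
obs 10: x=1 → posterior Gamma(38, 41/3)
obs 11: x=0 → posterior Gamma(38, 44/3)
obs 12: x=4 → posterior Gamma(42, 47/3)
obs 13: x=4 → posterior Gamma(46, 50/3)

k = 3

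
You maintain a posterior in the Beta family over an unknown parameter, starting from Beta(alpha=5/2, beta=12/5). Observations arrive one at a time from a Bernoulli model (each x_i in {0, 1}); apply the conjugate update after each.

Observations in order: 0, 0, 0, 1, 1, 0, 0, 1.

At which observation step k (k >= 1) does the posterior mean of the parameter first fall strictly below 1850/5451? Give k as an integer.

k = 3

obs 1: x=0 → posterior Beta(5/2, 17/5)
obs 2: x=0 → posterior Beta(5/2, 22/5)
obs 3: x=0 → posterior Beta(5/2, 27/5)
obs 4: x=1 → posterior Beta(7/2, 27/5)
obs 5: x=1 → posterior Beta(9/2, 27/5)
obs 6: x=0 → posterior Beta(9/2, 32/5)
obs 7: x=0 → posterior Beta(9/2, 37/5)
obs 8: x=1 → posterior Beta(11/2, 37/5)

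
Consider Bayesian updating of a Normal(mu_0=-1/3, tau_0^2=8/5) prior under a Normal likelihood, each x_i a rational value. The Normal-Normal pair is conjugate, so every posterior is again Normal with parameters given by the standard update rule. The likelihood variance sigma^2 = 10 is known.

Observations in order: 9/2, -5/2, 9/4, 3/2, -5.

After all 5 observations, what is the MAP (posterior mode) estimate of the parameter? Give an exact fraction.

-16/135

obs 1: x=9/2 → posterior Normal(1/3, 40/29)
obs 2: x=-5/2 → posterior Normal(-1/99, 40/33)
obs 3: x=9/4 → posterior Normal(26/111, 40/37)
obs 4: x=3/2 → posterior Normal(44/123, 40/41)
obs 5: x=-5 → posterior Normal(-16/135, 8/9)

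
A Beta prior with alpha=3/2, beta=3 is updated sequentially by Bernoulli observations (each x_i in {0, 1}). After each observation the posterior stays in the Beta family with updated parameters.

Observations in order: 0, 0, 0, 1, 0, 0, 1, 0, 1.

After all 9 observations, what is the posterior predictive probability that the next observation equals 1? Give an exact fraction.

1/3

obs 1: x=0 → posterior Beta(3/2, 4)
obs 2: x=0 → posterior Beta(3/2, 5)
obs 3: x=0 → posterior Beta(3/2, 6)
obs 4: x=1 → posterior Beta(5/2, 6)
obs 5: x=0 → posterior Beta(5/2, 7)
obs 6: x=0 → posterior Beta(5/2, 8)
obs 7: x=1 → posterior Beta(7/2, 8)
obs 8: x=0 → posterior Beta(7/2, 9)
obs 9: x=1 → posterior Beta(9/2, 9)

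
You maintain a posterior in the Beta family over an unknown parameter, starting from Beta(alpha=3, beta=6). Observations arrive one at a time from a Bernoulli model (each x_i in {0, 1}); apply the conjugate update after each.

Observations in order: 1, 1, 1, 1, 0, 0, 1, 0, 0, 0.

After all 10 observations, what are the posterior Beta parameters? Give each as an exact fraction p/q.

obs 1: x=1 → posterior Beta(4, 6)
obs 2: x=1 → posterior Beta(5, 6)
obs 3: x=1 → posterior Beta(6, 6)
obs 4: x=1 → posterior Beta(7, 6)
obs 5: x=0 → posterior Beta(7, 7)
obs 6: x=0 → posterior Beta(7, 8)
obs 7: x=1 → posterior Beta(8, 8)
obs 8: x=0 → posterior Beta(8, 9)
obs 9: x=0 → posterior Beta(8, 10)
obs 10: x=0 → posterior Beta(8, 11)

alpha=8, beta=11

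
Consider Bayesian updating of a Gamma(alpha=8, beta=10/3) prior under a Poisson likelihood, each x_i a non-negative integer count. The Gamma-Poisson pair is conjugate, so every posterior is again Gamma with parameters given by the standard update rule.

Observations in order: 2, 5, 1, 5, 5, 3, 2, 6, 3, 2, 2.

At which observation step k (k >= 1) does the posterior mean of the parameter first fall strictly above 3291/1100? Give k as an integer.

obs 1: x=2 → posterior Gamma(10, 13/3)
obs 2: x=5 → posterior Gamma(15, 16/3)
obs 3: x=1 → posterior Gamma(16, 19/3)
obs 4: x=5 → posterior Gamma(21, 22/3)
obs 5: x=5 → posterior Gamma(26, 25/3)
obs 6: x=3 → posterior Gamma(29, 28/3)
obs 7: x=2 → posterior Gamma(31, 31/3)
obs 8: x=6 → posterior Gamma(37, 34/3)
obs 9: x=3 → posterior Gamma(40, 37/3)
obs 10: x=2 → posterior Gamma(42, 40/3)
obs 11: x=2 → posterior Gamma(44, 43/3)

k = 5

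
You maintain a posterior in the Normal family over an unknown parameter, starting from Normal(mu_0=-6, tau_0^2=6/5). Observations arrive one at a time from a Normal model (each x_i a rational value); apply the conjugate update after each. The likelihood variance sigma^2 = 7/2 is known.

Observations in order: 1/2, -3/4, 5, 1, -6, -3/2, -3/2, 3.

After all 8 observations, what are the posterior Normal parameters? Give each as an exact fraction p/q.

obs 1: x=1/2 → posterior Normal(-204/47, 42/47)
obs 2: x=-3/4 → posterior Normal(-213/59, 42/59)
obs 3: x=5 → posterior Normal(-153/71, 42/71)
obs 4: x=1 → posterior Normal(-141/83, 42/83)
obs 5: x=-6 → posterior Normal(-213/95, 42/95)
obs 6: x=-3/2 → posterior Normal(-231/107, 42/107)
obs 7: x=-3/2 → posterior Normal(-249/119, 6/17)
obs 8: x=3 → posterior Normal(-213/131, 42/131)

mu_0=-213/131, tau_0^2=42/131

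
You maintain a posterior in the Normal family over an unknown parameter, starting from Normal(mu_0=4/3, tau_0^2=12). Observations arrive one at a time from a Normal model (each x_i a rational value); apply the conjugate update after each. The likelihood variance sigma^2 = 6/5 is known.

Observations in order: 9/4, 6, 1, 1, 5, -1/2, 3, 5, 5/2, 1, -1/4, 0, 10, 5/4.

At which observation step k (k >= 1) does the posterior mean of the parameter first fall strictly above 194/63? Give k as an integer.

obs 1: x=9/4 → posterior Normal(13/6, 12/11)
obs 2: x=6 → posterior Normal(503/126, 4/7)
obs 3: x=1 → posterior Normal(563/186, 12/31)
obs 4: x=1 → posterior Normal(623/246, 12/41)
obs 5: x=5 → posterior Normal(923/306, 4/17)
obs 6: x=-1/2 → posterior Normal(893/366, 12/61)
obs 7: x=3 → posterior Normal(1073/426, 12/71)
obs 8: x=5 → posterior Normal(1373/486, 4/27)
obs 9: x=5/2 → posterior Normal(1523/546, 12/91)
obs 10: x=1 → posterior Normal(1583/606, 12/101)
obs 11: x=-1/4 → posterior Normal(784/333, 4/37)
obs 12: x=0 → posterior Normal(784/363, 12/121)
obs 13: x=10 → posterior Normal(1084/393, 12/131)
obs 14: x=5/4 → posterior Normal(2243/846, 4/47)

k = 2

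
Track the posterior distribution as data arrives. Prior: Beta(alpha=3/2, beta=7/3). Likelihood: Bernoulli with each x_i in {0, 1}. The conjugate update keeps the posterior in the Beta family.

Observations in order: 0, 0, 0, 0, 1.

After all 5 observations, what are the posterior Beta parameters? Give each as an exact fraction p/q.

obs 1: x=0 → posterior Beta(3/2, 10/3)
obs 2: x=0 → posterior Beta(3/2, 13/3)
obs 3: x=0 → posterior Beta(3/2, 16/3)
obs 4: x=0 → posterior Beta(3/2, 19/3)
obs 5: x=1 → posterior Beta(5/2, 19/3)

alpha=5/2, beta=19/3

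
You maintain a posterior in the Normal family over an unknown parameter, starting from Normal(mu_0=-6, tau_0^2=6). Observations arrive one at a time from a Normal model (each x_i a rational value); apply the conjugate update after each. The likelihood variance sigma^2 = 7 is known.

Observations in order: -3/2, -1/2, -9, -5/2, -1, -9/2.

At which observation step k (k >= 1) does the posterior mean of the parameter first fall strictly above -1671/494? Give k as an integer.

k = 2

obs 1: x=-3/2 → posterior Normal(-51/13, 42/13)
obs 2: x=-1/2 → posterior Normal(-54/19, 42/19)
obs 3: x=-9 → posterior Normal(-108/25, 42/25)
obs 4: x=-5/2 → posterior Normal(-123/31, 42/31)
obs 5: x=-1 → posterior Normal(-129/37, 42/37)
obs 6: x=-9/2 → posterior Normal(-156/43, 42/43)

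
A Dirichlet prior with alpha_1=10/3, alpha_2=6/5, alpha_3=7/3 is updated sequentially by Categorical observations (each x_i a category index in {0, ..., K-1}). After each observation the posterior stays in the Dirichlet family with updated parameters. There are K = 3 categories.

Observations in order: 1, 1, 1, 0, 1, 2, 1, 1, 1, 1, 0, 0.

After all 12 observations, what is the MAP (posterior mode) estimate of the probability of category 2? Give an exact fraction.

5/34

obs 1: x=1 → posterior Dirichlet(10/3, 11/5, 7/3)
obs 2: x=1 → posterior Dirichlet(10/3, 16/5, 7/3)
obs 3: x=1 → posterior Dirichlet(10/3, 21/5, 7/3)
obs 4: x=0 → posterior Dirichlet(13/3, 21/5, 7/3)
obs 5: x=1 → posterior Dirichlet(13/3, 26/5, 7/3)
obs 6: x=2 → posterior Dirichlet(13/3, 26/5, 10/3)
obs 7: x=1 → posterior Dirichlet(13/3, 31/5, 10/3)
obs 8: x=1 → posterior Dirichlet(13/3, 36/5, 10/3)
obs 9: x=1 → posterior Dirichlet(13/3, 41/5, 10/3)
obs 10: x=1 → posterior Dirichlet(13/3, 46/5, 10/3)
obs 11: x=0 → posterior Dirichlet(16/3, 46/5, 10/3)
obs 12: x=0 → posterior Dirichlet(19/3, 46/5, 10/3)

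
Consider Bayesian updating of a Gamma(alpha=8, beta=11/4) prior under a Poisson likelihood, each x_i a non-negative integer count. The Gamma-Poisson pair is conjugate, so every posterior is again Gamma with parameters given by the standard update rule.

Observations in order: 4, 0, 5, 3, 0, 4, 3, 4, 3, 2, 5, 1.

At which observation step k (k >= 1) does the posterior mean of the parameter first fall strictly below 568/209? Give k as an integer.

k = 2

obs 1: x=4 → posterior Gamma(12, 15/4)
obs 2: x=0 → posterior Gamma(12, 19/4)
obs 3: x=5 → posterior Gamma(17, 23/4)
obs 4: x=3 → posterior Gamma(20, 27/4)
obs 5: x=0 → posterior Gamma(20, 31/4)
obs 6: x=4 → posterior Gamma(24, 35/4)
obs 7: x=3 → posterior Gamma(27, 39/4)
obs 8: x=4 → posterior Gamma(31, 43/4)
obs 9: x=3 → posterior Gamma(34, 47/4)
obs 10: x=2 → posterior Gamma(36, 51/4)
obs 11: x=5 → posterior Gamma(41, 55/4)
obs 12: x=1 → posterior Gamma(42, 59/4)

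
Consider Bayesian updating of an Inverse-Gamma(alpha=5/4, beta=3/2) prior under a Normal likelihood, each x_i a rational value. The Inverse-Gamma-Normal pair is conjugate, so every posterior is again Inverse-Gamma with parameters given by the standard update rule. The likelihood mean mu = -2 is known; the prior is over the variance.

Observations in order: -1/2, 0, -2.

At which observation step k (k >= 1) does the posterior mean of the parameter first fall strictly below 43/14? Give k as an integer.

k = 3

obs 1: x=-1/2 → posterior Inverse-Gamma(7/4, 21/8)
obs 2: x=0 → posterior Inverse-Gamma(9/4, 37/8)
obs 3: x=-2 → posterior Inverse-Gamma(11/4, 37/8)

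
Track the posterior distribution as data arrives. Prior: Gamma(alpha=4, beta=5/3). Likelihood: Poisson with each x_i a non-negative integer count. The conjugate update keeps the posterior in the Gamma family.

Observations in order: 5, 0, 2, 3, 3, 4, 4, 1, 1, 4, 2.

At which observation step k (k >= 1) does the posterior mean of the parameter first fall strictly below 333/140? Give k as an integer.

k = 3

obs 1: x=5 → posterior Gamma(9, 8/3)
obs 2: x=0 → posterior Gamma(9, 11/3)
obs 3: x=2 → posterior Gamma(11, 14/3)
obs 4: x=3 → posterior Gamma(14, 17/3)
obs 5: x=3 → posterior Gamma(17, 20/3)
obs 6: x=4 → posterior Gamma(21, 23/3)
obs 7: x=4 → posterior Gamma(25, 26/3)
obs 8: x=1 → posterior Gamma(26, 29/3)
obs 9: x=1 → posterior Gamma(27, 32/3)
obs 10: x=4 → posterior Gamma(31, 35/3)
obs 11: x=2 → posterior Gamma(33, 38/3)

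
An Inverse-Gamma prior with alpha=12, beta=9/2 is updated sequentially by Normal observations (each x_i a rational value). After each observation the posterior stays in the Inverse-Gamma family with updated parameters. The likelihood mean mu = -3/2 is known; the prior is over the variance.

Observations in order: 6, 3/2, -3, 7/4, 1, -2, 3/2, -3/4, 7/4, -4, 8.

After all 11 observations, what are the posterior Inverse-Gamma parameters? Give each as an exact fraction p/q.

alpha=35/2, beta=3363/32

obs 1: x=6 → posterior Inverse-Gamma(25/2, 261/8)
obs 2: x=3/2 → posterior Inverse-Gamma(13, 297/8)
obs 3: x=-3 → posterior Inverse-Gamma(27/2, 153/4)
obs 4: x=7/4 → posterior Inverse-Gamma(14, 1393/32)
obs 5: x=1 → posterior Inverse-Gamma(29/2, 1493/32)
obs 6: x=-2 → posterior Inverse-Gamma(15, 1497/32)
obs 7: x=3/2 → posterior Inverse-Gamma(31/2, 1641/32)
obs 8: x=-3/4 → posterior Inverse-Gamma(16, 825/16)
obs 9: x=7/4 → posterior Inverse-Gamma(33/2, 1819/32)
obs 10: x=-4 → posterior Inverse-Gamma(17, 1919/32)
obs 11: x=8 → posterior Inverse-Gamma(35/2, 3363/32)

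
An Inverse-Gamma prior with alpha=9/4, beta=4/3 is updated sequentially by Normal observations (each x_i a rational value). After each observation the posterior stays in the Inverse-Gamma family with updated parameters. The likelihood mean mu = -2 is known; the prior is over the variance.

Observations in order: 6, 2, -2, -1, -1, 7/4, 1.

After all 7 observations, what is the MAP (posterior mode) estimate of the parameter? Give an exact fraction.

5171/648

obs 1: x=6 → posterior Inverse-Gamma(11/4, 100/3)
obs 2: x=2 → posterior Inverse-Gamma(13/4, 124/3)
obs 3: x=-2 → posterior Inverse-Gamma(15/4, 124/3)
obs 4: x=-1 → posterior Inverse-Gamma(17/4, 251/6)
obs 5: x=-1 → posterior Inverse-Gamma(19/4, 127/3)
obs 6: x=7/4 → posterior Inverse-Gamma(21/4, 4739/96)
obs 7: x=1 → posterior Inverse-Gamma(23/4, 5171/96)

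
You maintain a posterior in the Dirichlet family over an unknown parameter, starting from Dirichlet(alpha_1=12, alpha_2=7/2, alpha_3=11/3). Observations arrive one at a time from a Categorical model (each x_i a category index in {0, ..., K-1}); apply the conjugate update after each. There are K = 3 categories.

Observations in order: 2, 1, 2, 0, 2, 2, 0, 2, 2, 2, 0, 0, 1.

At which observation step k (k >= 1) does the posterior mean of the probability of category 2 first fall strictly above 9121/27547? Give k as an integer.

k = 9

obs 1: x=2 → posterior Dirichlet(12, 7/2, 14/3)
obs 2: x=1 → posterior Dirichlet(12, 9/2, 14/3)
obs 3: x=2 → posterior Dirichlet(12, 9/2, 17/3)
obs 4: x=0 → posterior Dirichlet(13, 9/2, 17/3)
obs 5: x=2 → posterior Dirichlet(13, 9/2, 20/3)
obs 6: x=2 → posterior Dirichlet(13, 9/2, 23/3)
obs 7: x=0 → posterior Dirichlet(14, 9/2, 23/3)
obs 8: x=2 → posterior Dirichlet(14, 9/2, 26/3)
obs 9: x=2 → posterior Dirichlet(14, 9/2, 29/3)
obs 10: x=2 → posterior Dirichlet(14, 9/2, 32/3)
obs 11: x=0 → posterior Dirichlet(15, 9/2, 32/3)
obs 12: x=0 → posterior Dirichlet(16, 9/2, 32/3)
obs 13: x=1 → posterior Dirichlet(16, 11/2, 32/3)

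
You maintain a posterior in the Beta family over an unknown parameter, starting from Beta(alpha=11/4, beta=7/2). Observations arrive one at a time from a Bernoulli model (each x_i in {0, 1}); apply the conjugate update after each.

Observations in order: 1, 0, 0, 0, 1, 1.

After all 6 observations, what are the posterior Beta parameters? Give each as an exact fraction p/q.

obs 1: x=1 → posterior Beta(15/4, 7/2)
obs 2: x=0 → posterior Beta(15/4, 9/2)
obs 3: x=0 → posterior Beta(15/4, 11/2)
obs 4: x=0 → posterior Beta(15/4, 13/2)
obs 5: x=1 → posterior Beta(19/4, 13/2)
obs 6: x=1 → posterior Beta(23/4, 13/2)

alpha=23/4, beta=13/2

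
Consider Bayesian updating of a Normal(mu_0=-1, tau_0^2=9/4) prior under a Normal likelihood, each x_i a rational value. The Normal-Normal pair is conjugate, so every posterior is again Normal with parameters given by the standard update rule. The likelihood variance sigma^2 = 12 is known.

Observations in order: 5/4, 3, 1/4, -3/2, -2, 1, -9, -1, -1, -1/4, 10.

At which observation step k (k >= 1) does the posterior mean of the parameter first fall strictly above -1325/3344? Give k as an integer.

obs 1: x=5/4 → posterior Normal(-49/76, 36/19)
obs 2: x=3 → posterior Normal(-13/88, 18/11)
obs 3: x=1/4 → posterior Normal(-1/10, 36/25)
obs 4: x=-3/2 → posterior Normal(-1/4, 9/7)
obs 5: x=-2 → posterior Normal(-13/31, 36/31)
obs 6: x=1 → posterior Normal(-5/17, 18/17)
obs 7: x=-9 → posterior Normal(-1, 36/37)
obs 8: x=-1 → posterior Normal(-1, 9/10)
obs 9: x=-1 → posterior Normal(-1, 36/43)
obs 10: x=-1/4 → posterior Normal(-175/184, 18/23)
obs 11: x=10 → posterior Normal(-55/196, 36/49)

k = 2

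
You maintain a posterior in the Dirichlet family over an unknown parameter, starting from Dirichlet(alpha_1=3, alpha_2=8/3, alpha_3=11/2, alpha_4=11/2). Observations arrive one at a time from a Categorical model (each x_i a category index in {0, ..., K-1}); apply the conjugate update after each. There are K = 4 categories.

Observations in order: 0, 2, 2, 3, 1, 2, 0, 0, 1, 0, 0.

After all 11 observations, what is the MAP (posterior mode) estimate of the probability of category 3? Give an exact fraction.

obs 1: x=0 → posterior Dirichlet(4, 8/3, 11/2, 11/2)
obs 2: x=2 → posterior Dirichlet(4, 8/3, 13/2, 11/2)
obs 3: x=2 → posterior Dirichlet(4, 8/3, 15/2, 11/2)
obs 4: x=3 → posterior Dirichlet(4, 8/3, 15/2, 13/2)
obs 5: x=1 → posterior Dirichlet(4, 11/3, 15/2, 13/2)
obs 6: x=2 → posterior Dirichlet(4, 11/3, 17/2, 13/2)
obs 7: x=0 → posterior Dirichlet(5, 11/3, 17/2, 13/2)
obs 8: x=0 → posterior Dirichlet(6, 11/3, 17/2, 13/2)
obs 9: x=1 → posterior Dirichlet(6, 14/3, 17/2, 13/2)
obs 10: x=0 → posterior Dirichlet(7, 14/3, 17/2, 13/2)
obs 11: x=0 → posterior Dirichlet(8, 14/3, 17/2, 13/2)

33/142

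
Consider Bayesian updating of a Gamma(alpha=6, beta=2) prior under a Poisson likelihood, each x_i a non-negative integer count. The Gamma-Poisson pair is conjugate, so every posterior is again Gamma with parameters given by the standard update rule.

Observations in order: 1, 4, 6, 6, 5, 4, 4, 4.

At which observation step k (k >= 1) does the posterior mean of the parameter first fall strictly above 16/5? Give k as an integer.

k = 3

obs 1: x=1 → posterior Gamma(7, 3)
obs 2: x=4 → posterior Gamma(11, 4)
obs 3: x=6 → posterior Gamma(17, 5)
obs 4: x=6 → posterior Gamma(23, 6)
obs 5: x=5 → posterior Gamma(28, 7)
obs 6: x=4 → posterior Gamma(32, 8)
obs 7: x=4 → posterior Gamma(36, 9)
obs 8: x=4 → posterior Gamma(40, 10)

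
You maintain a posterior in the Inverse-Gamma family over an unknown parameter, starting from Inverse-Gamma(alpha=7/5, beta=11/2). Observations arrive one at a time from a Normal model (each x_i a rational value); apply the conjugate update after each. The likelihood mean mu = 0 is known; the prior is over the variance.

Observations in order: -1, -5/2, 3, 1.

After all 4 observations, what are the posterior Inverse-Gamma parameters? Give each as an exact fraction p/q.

alpha=17/5, beta=113/8

obs 1: x=-1 → posterior Inverse-Gamma(19/10, 6)
obs 2: x=-5/2 → posterior Inverse-Gamma(12/5, 73/8)
obs 3: x=3 → posterior Inverse-Gamma(29/10, 109/8)
obs 4: x=1 → posterior Inverse-Gamma(17/5, 113/8)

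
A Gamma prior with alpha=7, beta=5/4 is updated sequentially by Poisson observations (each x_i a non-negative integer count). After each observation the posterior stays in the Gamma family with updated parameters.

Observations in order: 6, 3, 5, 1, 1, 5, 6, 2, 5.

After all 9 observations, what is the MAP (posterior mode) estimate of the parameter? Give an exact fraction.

obs 1: x=6 → posterior Gamma(13, 9/4)
obs 2: x=3 → posterior Gamma(16, 13/4)
obs 3: x=5 → posterior Gamma(21, 17/4)
obs 4: x=1 → posterior Gamma(22, 21/4)
obs 5: x=1 → posterior Gamma(23, 25/4)
obs 6: x=5 → posterior Gamma(28, 29/4)
obs 7: x=6 → posterior Gamma(34, 33/4)
obs 8: x=2 → posterior Gamma(36, 37/4)
obs 9: x=5 → posterior Gamma(41, 41/4)

160/41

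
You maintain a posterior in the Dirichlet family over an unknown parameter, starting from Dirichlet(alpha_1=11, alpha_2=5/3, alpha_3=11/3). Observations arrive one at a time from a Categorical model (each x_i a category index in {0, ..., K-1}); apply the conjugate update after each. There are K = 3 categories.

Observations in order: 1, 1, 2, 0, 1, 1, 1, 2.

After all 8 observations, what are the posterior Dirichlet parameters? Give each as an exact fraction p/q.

alpha_1=12, alpha_2=20/3, alpha_3=17/3

obs 1: x=1 → posterior Dirichlet(11, 8/3, 11/3)
obs 2: x=1 → posterior Dirichlet(11, 11/3, 11/3)
obs 3: x=2 → posterior Dirichlet(11, 11/3, 14/3)
obs 4: x=0 → posterior Dirichlet(12, 11/3, 14/3)
obs 5: x=1 → posterior Dirichlet(12, 14/3, 14/3)
obs 6: x=1 → posterior Dirichlet(12, 17/3, 14/3)
obs 7: x=1 → posterior Dirichlet(12, 20/3, 14/3)
obs 8: x=2 → posterior Dirichlet(12, 20/3, 17/3)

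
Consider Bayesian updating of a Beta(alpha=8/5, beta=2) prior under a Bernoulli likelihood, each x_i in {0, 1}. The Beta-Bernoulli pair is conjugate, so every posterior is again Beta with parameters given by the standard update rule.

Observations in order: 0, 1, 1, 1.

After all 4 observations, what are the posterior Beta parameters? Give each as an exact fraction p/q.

alpha=23/5, beta=3

obs 1: x=0 → posterior Beta(8/5, 3)
obs 2: x=1 → posterior Beta(13/5, 3)
obs 3: x=1 → posterior Beta(18/5, 3)
obs 4: x=1 → posterior Beta(23/5, 3)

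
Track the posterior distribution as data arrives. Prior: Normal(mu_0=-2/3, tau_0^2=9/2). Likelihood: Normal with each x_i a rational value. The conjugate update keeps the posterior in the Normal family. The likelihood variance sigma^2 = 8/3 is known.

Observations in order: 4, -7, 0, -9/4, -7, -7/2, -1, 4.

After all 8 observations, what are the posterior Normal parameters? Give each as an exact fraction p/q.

mu_0=-4259/2784, tau_0^2=9/29

obs 1: x=4 → posterior Normal(292/129, 72/43)
obs 2: x=-7 → posterior Normal(-55/42, 36/35)
obs 3: x=0 → posterior Normal(-275/291, 72/97)
obs 4: x=-9/4 → posterior Normal(-59/48, 18/31)
obs 5: x=-7 → posterior Normal(-4097/1812, 72/151)
obs 6: x=-7/2 → posterior Normal(-5231/2136, 36/89)
obs 7: x=-1 → posterior Normal(-1111/492, 72/205)
obs 8: x=4 → posterior Normal(-4259/2784, 9/29)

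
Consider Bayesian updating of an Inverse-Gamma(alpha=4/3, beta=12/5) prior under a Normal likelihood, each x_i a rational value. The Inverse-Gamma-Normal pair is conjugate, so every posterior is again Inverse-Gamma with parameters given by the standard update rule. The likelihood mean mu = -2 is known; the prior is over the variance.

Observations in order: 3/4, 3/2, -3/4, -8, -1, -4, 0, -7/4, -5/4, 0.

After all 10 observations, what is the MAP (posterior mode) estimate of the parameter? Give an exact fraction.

obs 1: x=3/4 → posterior Inverse-Gamma(11/6, 989/160)
obs 2: x=3/2 → posterior Inverse-Gamma(7/3, 1969/160)
obs 3: x=-3/4 → posterior Inverse-Gamma(17/6, 1047/80)
obs 4: x=-8 → posterior Inverse-Gamma(10/3, 2487/80)
obs 5: x=-1 → posterior Inverse-Gamma(23/6, 2527/80)
obs 6: x=-4 → posterior Inverse-Gamma(13/3, 2687/80)
obs 7: x=0 → posterior Inverse-Gamma(29/6, 2847/80)
obs 8: x=-7/4 → posterior Inverse-Gamma(16/3, 5699/160)
obs 9: x=-5/4 → posterior Inverse-Gamma(35/6, 359/10)
obs 10: x=0 → posterior Inverse-Gamma(19/3, 379/10)

1137/220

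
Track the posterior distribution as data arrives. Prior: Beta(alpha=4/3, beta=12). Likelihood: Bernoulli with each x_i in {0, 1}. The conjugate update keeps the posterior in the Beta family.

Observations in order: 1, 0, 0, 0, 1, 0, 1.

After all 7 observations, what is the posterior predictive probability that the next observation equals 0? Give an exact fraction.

48/61

obs 1: x=1 → posterior Beta(7/3, 12)
obs 2: x=0 → posterior Beta(7/3, 13)
obs 3: x=0 → posterior Beta(7/3, 14)
obs 4: x=0 → posterior Beta(7/3, 15)
obs 5: x=1 → posterior Beta(10/3, 15)
obs 6: x=0 → posterior Beta(10/3, 16)
obs 7: x=1 → posterior Beta(13/3, 16)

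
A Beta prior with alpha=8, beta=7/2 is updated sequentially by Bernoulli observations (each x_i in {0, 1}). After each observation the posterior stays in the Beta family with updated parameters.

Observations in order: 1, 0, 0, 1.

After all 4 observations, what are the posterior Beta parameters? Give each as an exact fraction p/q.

alpha=10, beta=11/2

obs 1: x=1 → posterior Beta(9, 7/2)
obs 2: x=0 → posterior Beta(9, 9/2)
obs 3: x=0 → posterior Beta(9, 11/2)
obs 4: x=1 → posterior Beta(10, 11/2)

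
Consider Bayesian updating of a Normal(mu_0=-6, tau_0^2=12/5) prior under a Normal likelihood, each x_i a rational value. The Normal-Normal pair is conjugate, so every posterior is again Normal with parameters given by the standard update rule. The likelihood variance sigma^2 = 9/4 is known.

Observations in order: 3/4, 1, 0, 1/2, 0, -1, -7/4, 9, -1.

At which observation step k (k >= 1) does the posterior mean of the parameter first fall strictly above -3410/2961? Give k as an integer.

k = 3

obs 1: x=3/4 → posterior Normal(-78/31, 36/31)
obs 2: x=1 → posterior Normal(-62/47, 36/47)
obs 3: x=0 → posterior Normal(-62/63, 4/7)
obs 4: x=1/2 → posterior Normal(-54/79, 36/79)
obs 5: x=0 → posterior Normal(-54/95, 36/95)
obs 6: x=-1 → posterior Normal(-70/111, 12/37)
obs 7: x=-7/4 → posterior Normal(-98/127, 36/127)
obs 8: x=9 → posterior Normal(46/143, 36/143)
obs 9: x=-1 → posterior Normal(10/53, 12/53)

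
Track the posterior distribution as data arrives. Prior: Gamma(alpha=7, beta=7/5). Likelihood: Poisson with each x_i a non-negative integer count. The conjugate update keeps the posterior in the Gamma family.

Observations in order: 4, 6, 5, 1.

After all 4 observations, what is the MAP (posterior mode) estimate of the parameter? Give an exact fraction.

110/27

obs 1: x=4 → posterior Gamma(11, 12/5)
obs 2: x=6 → posterior Gamma(17, 17/5)
obs 3: x=5 → posterior Gamma(22, 22/5)
obs 4: x=1 → posterior Gamma(23, 27/5)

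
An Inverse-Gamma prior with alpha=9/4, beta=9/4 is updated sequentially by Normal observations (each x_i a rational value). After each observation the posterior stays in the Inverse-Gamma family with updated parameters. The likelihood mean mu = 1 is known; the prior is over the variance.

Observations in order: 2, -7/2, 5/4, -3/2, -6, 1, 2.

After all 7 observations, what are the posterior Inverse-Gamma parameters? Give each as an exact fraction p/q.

alpha=23/4, beta=1313/32

obs 1: x=2 → posterior Inverse-Gamma(11/4, 11/4)
obs 2: x=-7/2 → posterior Inverse-Gamma(13/4, 103/8)
obs 3: x=5/4 → posterior Inverse-Gamma(15/4, 413/32)
obs 4: x=-3/2 → posterior Inverse-Gamma(17/4, 513/32)
obs 5: x=-6 → posterior Inverse-Gamma(19/4, 1297/32)
obs 6: x=1 → posterior Inverse-Gamma(21/4, 1297/32)
obs 7: x=2 → posterior Inverse-Gamma(23/4, 1313/32)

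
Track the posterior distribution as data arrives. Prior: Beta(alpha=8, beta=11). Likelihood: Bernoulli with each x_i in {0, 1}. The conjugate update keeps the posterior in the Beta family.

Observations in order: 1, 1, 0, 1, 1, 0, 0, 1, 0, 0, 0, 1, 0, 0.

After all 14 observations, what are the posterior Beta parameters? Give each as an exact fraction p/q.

obs 1: x=1 → posterior Beta(9, 11)
obs 2: x=1 → posterior Beta(10, 11)
obs 3: x=0 → posterior Beta(10, 12)
obs 4: x=1 → posterior Beta(11, 12)
obs 5: x=1 → posterior Beta(12, 12)
obs 6: x=0 → posterior Beta(12, 13)
obs 7: x=0 → posterior Beta(12, 14)
obs 8: x=1 → posterior Beta(13, 14)
obs 9: x=0 → posterior Beta(13, 15)
obs 10: x=0 → posterior Beta(13, 16)
obs 11: x=0 → posterior Beta(13, 17)
obs 12: x=1 → posterior Beta(14, 17)
obs 13: x=0 → posterior Beta(14, 18)
obs 14: x=0 → posterior Beta(14, 19)

alpha=14, beta=19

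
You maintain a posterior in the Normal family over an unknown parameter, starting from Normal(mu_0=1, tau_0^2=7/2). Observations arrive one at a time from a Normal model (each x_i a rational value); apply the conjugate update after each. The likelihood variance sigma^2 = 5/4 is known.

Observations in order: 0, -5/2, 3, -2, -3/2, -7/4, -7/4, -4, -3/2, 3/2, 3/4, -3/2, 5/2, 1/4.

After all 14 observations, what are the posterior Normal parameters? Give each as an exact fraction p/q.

mu_0=-38/67, tau_0^2=35/402

obs 1: x=0 → posterior Normal(5/19, 35/38)
obs 2: x=-5/2 → posterior Normal(-10/11, 35/66)
obs 3: x=3 → posterior Normal(12/47, 35/94)
obs 4: x=-2 → posterior Normal(-16/61, 35/122)
obs 5: x=-3/2 → posterior Normal(-37/75, 7/30)
obs 6: x=-7/4 → posterior Normal(-123/178, 35/178)
obs 7: x=-7/4 → posterior Normal(-86/103, 35/206)
obs 8: x=-4 → posterior Normal(-142/117, 35/234)
obs 9: x=-3/2 → posterior Normal(-163/131, 35/262)
obs 10: x=3/2 → posterior Normal(-142/145, 7/58)
obs 11: x=3/4 → posterior Normal(-263/318, 35/318)
obs 12: x=-3/2 → posterior Normal(-305/346, 35/346)
obs 13: x=5/2 → posterior Normal(-235/374, 35/374)
obs 14: x=1/4 → posterior Normal(-38/67, 35/402)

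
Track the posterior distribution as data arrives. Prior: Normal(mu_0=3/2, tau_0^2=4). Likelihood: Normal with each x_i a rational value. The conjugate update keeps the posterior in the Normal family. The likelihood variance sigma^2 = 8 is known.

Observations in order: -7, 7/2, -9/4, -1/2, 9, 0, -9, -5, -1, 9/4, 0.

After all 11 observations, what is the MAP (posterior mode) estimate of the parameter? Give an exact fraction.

-7/13

obs 1: x=-7 → posterior Normal(-4/3, 8/3)
obs 2: x=7/2 → posterior Normal(-1/8, 2)
obs 3: x=-9/4 → posterior Normal(-11/20, 8/5)
obs 4: x=-1/2 → posterior Normal(-13/24, 4/3)
obs 5: x=9 → posterior Normal(23/28, 8/7)
obs 6: x=0 → posterior Normal(23/32, 1)
obs 7: x=-9 → posterior Normal(-13/36, 8/9)
obs 8: x=-5 → posterior Normal(-33/40, 4/5)
obs 9: x=-1 → posterior Normal(-37/44, 8/11)
obs 10: x=9/4 → posterior Normal(-7/12, 2/3)
obs 11: x=0 → posterior Normal(-7/13, 8/13)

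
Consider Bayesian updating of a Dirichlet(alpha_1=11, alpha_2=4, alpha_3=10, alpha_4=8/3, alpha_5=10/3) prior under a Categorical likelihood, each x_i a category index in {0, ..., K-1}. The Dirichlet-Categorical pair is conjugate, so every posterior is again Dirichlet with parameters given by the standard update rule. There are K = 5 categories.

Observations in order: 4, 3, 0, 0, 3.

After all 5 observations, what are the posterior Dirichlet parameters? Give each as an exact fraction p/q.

alpha_1=13, alpha_2=4, alpha_3=10, alpha_4=14/3, alpha_5=13/3

obs 1: x=4 → posterior Dirichlet(11, 4, 10, 8/3, 13/3)
obs 2: x=3 → posterior Dirichlet(11, 4, 10, 11/3, 13/3)
obs 3: x=0 → posterior Dirichlet(12, 4, 10, 11/3, 13/3)
obs 4: x=0 → posterior Dirichlet(13, 4, 10, 11/3, 13/3)
obs 5: x=3 → posterior Dirichlet(13, 4, 10, 14/3, 13/3)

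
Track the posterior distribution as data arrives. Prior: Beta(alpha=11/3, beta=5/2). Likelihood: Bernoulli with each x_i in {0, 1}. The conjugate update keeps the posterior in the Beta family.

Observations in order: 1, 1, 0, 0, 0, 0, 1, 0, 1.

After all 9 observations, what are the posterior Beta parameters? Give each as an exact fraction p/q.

obs 1: x=1 → posterior Beta(14/3, 5/2)
obs 2: x=1 → posterior Beta(17/3, 5/2)
obs 3: x=0 → posterior Beta(17/3, 7/2)
obs 4: x=0 → posterior Beta(17/3, 9/2)
obs 5: x=0 → posterior Beta(17/3, 11/2)
obs 6: x=0 → posterior Beta(17/3, 13/2)
obs 7: x=1 → posterior Beta(20/3, 13/2)
obs 8: x=0 → posterior Beta(20/3, 15/2)
obs 9: x=1 → posterior Beta(23/3, 15/2)

alpha=23/3, beta=15/2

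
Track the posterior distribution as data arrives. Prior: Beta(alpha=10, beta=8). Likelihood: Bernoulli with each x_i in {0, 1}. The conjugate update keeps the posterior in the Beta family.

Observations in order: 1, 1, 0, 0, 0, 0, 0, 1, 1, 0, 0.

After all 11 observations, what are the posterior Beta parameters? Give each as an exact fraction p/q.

obs 1: x=1 → posterior Beta(11, 8)
obs 2: x=1 → posterior Beta(12, 8)
obs 3: x=0 → posterior Beta(12, 9)
obs 4: x=0 → posterior Beta(12, 10)
obs 5: x=0 → posterior Beta(12, 11)
obs 6: x=0 → posterior Beta(12, 12)
obs 7: x=0 → posterior Beta(12, 13)
obs 8: x=1 → posterior Beta(13, 13)
obs 9: x=1 → posterior Beta(14, 13)
obs 10: x=0 → posterior Beta(14, 14)
obs 11: x=0 → posterior Beta(14, 15)

alpha=14, beta=15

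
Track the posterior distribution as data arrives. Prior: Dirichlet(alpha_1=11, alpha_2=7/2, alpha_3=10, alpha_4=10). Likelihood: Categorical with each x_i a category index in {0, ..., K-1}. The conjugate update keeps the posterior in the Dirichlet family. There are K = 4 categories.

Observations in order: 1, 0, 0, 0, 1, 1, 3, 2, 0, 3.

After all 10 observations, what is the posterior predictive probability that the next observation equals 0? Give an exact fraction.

30/89

obs 1: x=1 → posterior Dirichlet(11, 9/2, 10, 10)
obs 2: x=0 → posterior Dirichlet(12, 9/2, 10, 10)
obs 3: x=0 → posterior Dirichlet(13, 9/2, 10, 10)
obs 4: x=0 → posterior Dirichlet(14, 9/2, 10, 10)
obs 5: x=1 → posterior Dirichlet(14, 11/2, 10, 10)
obs 6: x=1 → posterior Dirichlet(14, 13/2, 10, 10)
obs 7: x=3 → posterior Dirichlet(14, 13/2, 10, 11)
obs 8: x=2 → posterior Dirichlet(14, 13/2, 11, 11)
obs 9: x=0 → posterior Dirichlet(15, 13/2, 11, 11)
obs 10: x=3 → posterior Dirichlet(15, 13/2, 11, 12)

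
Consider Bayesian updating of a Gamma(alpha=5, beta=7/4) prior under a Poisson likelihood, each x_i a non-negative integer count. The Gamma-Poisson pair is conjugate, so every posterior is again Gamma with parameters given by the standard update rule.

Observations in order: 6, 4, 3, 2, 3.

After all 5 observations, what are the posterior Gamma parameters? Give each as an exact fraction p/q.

obs 1: x=6 → posterior Gamma(11, 11/4)
obs 2: x=4 → posterior Gamma(15, 15/4)
obs 3: x=3 → posterior Gamma(18, 19/4)
obs 4: x=2 → posterior Gamma(20, 23/4)
obs 5: x=3 → posterior Gamma(23, 27/4)

alpha=23, beta=27/4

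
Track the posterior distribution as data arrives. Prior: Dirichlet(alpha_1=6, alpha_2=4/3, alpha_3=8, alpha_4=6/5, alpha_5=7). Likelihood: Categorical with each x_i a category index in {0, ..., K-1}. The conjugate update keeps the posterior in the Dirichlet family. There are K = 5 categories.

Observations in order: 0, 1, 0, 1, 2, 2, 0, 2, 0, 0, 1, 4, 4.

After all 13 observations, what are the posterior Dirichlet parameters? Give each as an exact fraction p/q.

obs 1: x=0 → posterior Dirichlet(7, 4/3, 8, 6/5, 7)
obs 2: x=1 → posterior Dirichlet(7, 7/3, 8, 6/5, 7)
obs 3: x=0 → posterior Dirichlet(8, 7/3, 8, 6/5, 7)
obs 4: x=1 → posterior Dirichlet(8, 10/3, 8, 6/5, 7)
obs 5: x=2 → posterior Dirichlet(8, 10/3, 9, 6/5, 7)
obs 6: x=2 → posterior Dirichlet(8, 10/3, 10, 6/5, 7)
obs 7: x=0 → posterior Dirichlet(9, 10/3, 10, 6/5, 7)
obs 8: x=2 → posterior Dirichlet(9, 10/3, 11, 6/5, 7)
obs 9: x=0 → posterior Dirichlet(10, 10/3, 11, 6/5, 7)
obs 10: x=0 → posterior Dirichlet(11, 10/3, 11, 6/5, 7)
obs 11: x=1 → posterior Dirichlet(11, 13/3, 11, 6/5, 7)
obs 12: x=4 → posterior Dirichlet(11, 13/3, 11, 6/5, 8)
obs 13: x=4 → posterior Dirichlet(11, 13/3, 11, 6/5, 9)

alpha_1=11, alpha_2=13/3, alpha_3=11, alpha_4=6/5, alpha_5=9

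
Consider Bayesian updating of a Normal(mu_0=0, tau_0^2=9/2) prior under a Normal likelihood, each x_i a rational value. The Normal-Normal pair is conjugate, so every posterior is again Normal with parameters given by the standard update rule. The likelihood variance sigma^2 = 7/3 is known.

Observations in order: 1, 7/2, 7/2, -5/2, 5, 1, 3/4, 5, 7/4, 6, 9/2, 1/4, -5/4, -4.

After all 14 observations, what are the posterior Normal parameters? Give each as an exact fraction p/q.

mu_0=27/16, tau_0^2=9/56

obs 1: x=1 → posterior Normal(27/41, 63/41)
obs 2: x=7/2 → posterior Normal(243/136, 63/68)
obs 3: x=7/2 → posterior Normal(216/95, 63/95)
obs 4: x=-5/2 → posterior Normal(297/244, 63/122)
obs 5: x=5 → posterior Normal(567/298, 63/149)
obs 6: x=1 → posterior Normal(621/352, 63/176)
obs 7: x=3/4 → posterior Normal(189/116, 9/29)
obs 8: x=5 → posterior Normal(81/40, 63/230)
obs 9: x=7/4 → posterior Normal(513/257, 63/257)
obs 10: x=6 → posterior Normal(675/284, 63/284)
obs 11: x=9/2 → posterior Normal(1593/622, 63/311)
obs 12: x=1/4 → posterior Normal(3213/1352, 63/338)
obs 13: x=-5/4 → posterior Normal(1539/730, 63/365)
obs 14: x=-4 → posterior Normal(27/16, 9/56)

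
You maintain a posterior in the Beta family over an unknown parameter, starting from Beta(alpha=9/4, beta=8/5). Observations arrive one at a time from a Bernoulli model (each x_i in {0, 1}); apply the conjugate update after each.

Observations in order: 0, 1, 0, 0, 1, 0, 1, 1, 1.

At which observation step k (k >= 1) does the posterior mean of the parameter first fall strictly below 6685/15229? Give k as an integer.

k = 4

obs 1: x=0 → posterior Beta(9/4, 13/5)
obs 2: x=1 → posterior Beta(13/4, 13/5)
obs 3: x=0 → posterior Beta(13/4, 18/5)
obs 4: x=0 → posterior Beta(13/4, 23/5)
obs 5: x=1 → posterior Beta(17/4, 23/5)
obs 6: x=0 → posterior Beta(17/4, 28/5)
obs 7: x=1 → posterior Beta(21/4, 28/5)
obs 8: x=1 → posterior Beta(25/4, 28/5)
obs 9: x=1 → posterior Beta(29/4, 28/5)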